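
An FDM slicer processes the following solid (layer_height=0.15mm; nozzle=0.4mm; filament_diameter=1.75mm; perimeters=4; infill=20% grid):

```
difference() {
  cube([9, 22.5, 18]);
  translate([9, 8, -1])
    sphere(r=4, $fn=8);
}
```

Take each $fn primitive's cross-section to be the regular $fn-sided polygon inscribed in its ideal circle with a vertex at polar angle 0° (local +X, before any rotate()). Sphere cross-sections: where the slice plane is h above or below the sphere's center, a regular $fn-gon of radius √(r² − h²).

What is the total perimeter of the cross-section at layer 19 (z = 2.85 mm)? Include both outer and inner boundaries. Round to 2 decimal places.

64.15 mm

At z = 2.85 mm: the cube is present — its section is the full 9×22.5 rectangle (perimeter 63.00 mm); the sphere at (9, 8): section is a regular 8-gon, circumradius = √(r²−h²) = √(4²−3.85²) = 1.085 (perimeter = 2·8·1.085·sin(180°/8) = 6.64 mm); Subtracting the remaining from the first: starting from the 9×22.5 cube, the r=4 sphere at (9, 8) partially overlaps it — only the 1.67 mm² overlap (of its 3.33 mm²) is removed, clipping the outline — boundary = 64.15 mm. Overall, the cross-section is a single solid region. Total boundary length (outer) = 64.15 mm.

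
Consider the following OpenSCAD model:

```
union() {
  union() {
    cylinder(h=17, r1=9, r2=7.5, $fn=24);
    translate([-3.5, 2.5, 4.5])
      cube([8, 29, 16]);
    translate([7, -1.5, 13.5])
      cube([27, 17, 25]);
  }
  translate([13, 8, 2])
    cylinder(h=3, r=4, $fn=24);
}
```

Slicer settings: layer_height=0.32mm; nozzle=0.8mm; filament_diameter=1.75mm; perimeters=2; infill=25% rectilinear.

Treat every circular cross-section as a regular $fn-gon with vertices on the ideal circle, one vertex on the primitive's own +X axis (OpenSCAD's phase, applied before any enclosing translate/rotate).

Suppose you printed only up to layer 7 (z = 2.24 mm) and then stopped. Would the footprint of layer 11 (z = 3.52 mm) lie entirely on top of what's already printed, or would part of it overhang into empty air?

Compare the two slices. At z = 2.24: the cone: at t=0.132 of its height the radius interpolates to r₁+(r₂−r₁)t = 8.802, giving a regular 24-gon of that circumradius (area = (24/2)·8.802²·sin(360°/24) = 240.64 mm²); the cube at (-3.5, 2.5) is absent (z outside [4.5, 20.5]); the cube at (7, -1.5) is absent (z outside [13.5, 38.5]); Merging all regions: only the cone is present, so the union is just that shape — area = 240.64 mm²; the r=4 cylinder at (13, 8) gives a regular 24-gon of circumradius 4 (constant along its height) (area = (24/2)·4.000²·sin(360°/24) = 49.69 mm²); Merging all regions: the 2 present regions are separate (no shared area or edge), so areas and boundary lengths simply add and each stays a separate island — area = 290.34 mm². At z = 3.52: the cone contributes a regular 24-gon of circumradius 8.689 (interpolated between r1=9 and r2=7.5 at t=0.207) (area = (24/2)·8.689²·sin(360°/24) = 234.51 mm²); the cube at (-3.5, 2.5) is absent (z outside [4.5, 20.5]); the cube at (7, -1.5) is not intersected at this z (z outside [13.5, 38.5]); Taking the union: only the cone is present, so the union is just that shape — area = 234.51 mm²; the r=4 cylinder at (13, 8) contributes a regular 24-gon of circumradius 4 (area = (24/2)·4.000²·sin(360°/24) = 49.69 mm²); Taking the union: the 2 present regions are separate (no shared area or edge), so areas and boundary lengths simply add and each stays a separate island — area = 284.20 mm². Checking containment: the cross-section at z = 3.52 is a subset of the cross-section at z = 2.24.

entirely on top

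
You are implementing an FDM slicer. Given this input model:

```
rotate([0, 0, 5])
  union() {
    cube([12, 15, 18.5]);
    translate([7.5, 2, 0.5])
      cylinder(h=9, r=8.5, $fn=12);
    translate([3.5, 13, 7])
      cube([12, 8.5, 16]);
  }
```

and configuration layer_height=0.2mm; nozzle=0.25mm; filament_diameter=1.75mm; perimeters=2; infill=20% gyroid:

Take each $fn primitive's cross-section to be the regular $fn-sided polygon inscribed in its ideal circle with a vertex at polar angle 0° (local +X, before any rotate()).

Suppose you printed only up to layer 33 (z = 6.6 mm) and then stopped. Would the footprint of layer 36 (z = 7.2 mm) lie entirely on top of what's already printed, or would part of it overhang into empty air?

Compare the two slices. At z = 6.6: the 12×15 cube contributes its full rectangle (area 180.00 mm²); the r=8.5 cylinder at (7.5, 2) gives a regular 12-gon of circumradius 8.5 (constant along its height) (area = (12/2)·8.500²·sin(360°/12) = 216.75 mm²); the cube at (3.5, 13) is not intersected at this z (z outside [7, 23]); Taking the union: the regions partially overlap — summed areas 396.75 mm² minus the doubly-counted overlap 111.84 mm² gives 284.91 mm² — area = 284.91 mm²; (whole slice rotated 5° about Z — lengths, areas and connectivity unchanged). At z = 7.2: the cube is present — its section is the full 12×15 rectangle (area 180.00 mm²); the cylinder at (7.5, 2): section is a regular 12-gon, circumradius r=8.5 (area = (12/2)·8.500²·sin(360°/12) = 216.75 mm²); the cube at (3.5, 13) (footprint 12×8.5) is included at this height (area 102.00 mm²); Combining (union): the regions partially overlap — summed areas 498.75 mm² minus the doubly-counted overlap 128.84 mm² gives 369.91 mm² — area = 369.91 mm²; (whole slice rotated 5° about Z — lengths, areas and connectivity unchanged). Checking containment: at z = 7.2 the cross-section extends beyond the z = 6.6 cross-section by about 85.00 mm².

part overhangs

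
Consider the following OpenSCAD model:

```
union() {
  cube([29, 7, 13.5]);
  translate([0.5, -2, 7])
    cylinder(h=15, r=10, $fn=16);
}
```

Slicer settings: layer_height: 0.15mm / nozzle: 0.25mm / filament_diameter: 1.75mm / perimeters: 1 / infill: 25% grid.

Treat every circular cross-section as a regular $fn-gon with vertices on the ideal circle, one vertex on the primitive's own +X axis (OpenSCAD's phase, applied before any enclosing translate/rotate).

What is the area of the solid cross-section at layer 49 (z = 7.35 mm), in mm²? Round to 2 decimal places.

At z = 7.35 mm: the cube is present — its section is the full 29×7 rectangle (area 203.00 mm²); the r=10 cylinder at (0.5, -2) gives a regular 16-gon of circumradius 10 (constant along its height) (area = (16/2)·10.000²·sin(360°/16) = 306.15 mm²); Merging all regions: the regions partially overlap — summed areas 509.15 mm² minus the doubly-counted overlap 58.02 mm² gives 451.13 mm² — area = 451.13 mm². Overall, the cross-section is a single solid region. Net area = 451.13 mm².

451.13 mm²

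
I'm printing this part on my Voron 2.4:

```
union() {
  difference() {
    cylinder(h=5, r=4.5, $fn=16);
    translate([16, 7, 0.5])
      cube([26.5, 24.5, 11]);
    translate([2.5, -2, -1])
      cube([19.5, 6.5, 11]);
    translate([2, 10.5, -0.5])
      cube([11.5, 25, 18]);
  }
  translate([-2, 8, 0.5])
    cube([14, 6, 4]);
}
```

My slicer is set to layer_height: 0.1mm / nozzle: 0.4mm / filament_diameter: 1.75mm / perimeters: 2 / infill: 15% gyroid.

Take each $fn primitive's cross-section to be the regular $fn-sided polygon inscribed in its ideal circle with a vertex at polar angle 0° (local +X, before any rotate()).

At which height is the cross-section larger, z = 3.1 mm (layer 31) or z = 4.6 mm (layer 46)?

layer 31 (z = 3.1 mm)

Layer 31 (z = 3.1): the r=4.5 cylinder gives a regular 16-gon of circumradius 4.5 (constant along its height) (area = (16/2)·4.500²·sin(360°/16) = 61.99 mm²); the 26.5×24.5 cube at (16, 7) contributes its full rectangle (area 649.25 mm²); the cube at (2.5, -2) (footprint 19.5×6.5) is included at this height (area 126.75 mm²); the 11.5×25 cube at (2, 10.5) contributes its full rectangle (area 287.50 mm²); Subtracting the remaining from the first: starting from the r=4.5 cylinder (61.99 mm²), the 26.5×24.5 cube at (16, 7) misses the remaining region (no effect); the 19.5×6.5 cube at (2.5, -2) partially overlaps it — only the 8.60 mm² overlap (of its 126.75 mm²) is removed, clipping the outline; the 11.5×25 cube at (2, 10.5) misses the remaining region (no effect) — area = 53.40 mm²; the 14×6 cube at (-2, 8) contributes its full rectangle (area 84.00 mm²); Combining (union): the 2 present regions are separate (no shared area or edge), so areas and boundary lengths simply add and each stays a separate island — area = 137.40 mm². So its area = 137.40 mm². Layer 46 (z = 4.6): the r=4.5 cylinder contributes a regular 16-gon of circumradius 4.5 (area = (16/2)·4.500²·sin(360°/16) = 61.99 mm²); the cube at (16, 7) (footprint 26.5×24.5) is included at this height (area 649.25 mm²); the cube at (2.5, -2) is present — its section is the full 19.5×6.5 rectangle (area 126.75 mm²); the cube at (2, 10.5) is present — its section is the full 11.5×25 rectangle (area 287.50 mm²); Taking the first minus the rest: starting from the r=4.5 cylinder (61.99 mm²), the 26.5×24.5 cube at (16, 7) misses the remaining region (no effect); the 19.5×6.5 cube at (2.5, -2) partially overlaps it — only the 8.60 mm² overlap (of its 126.75 mm²) is removed, clipping the outline; the 11.5×25 cube at (2, 10.5) misses the remaining region (no effect) — area = 53.40 mm²; the cube at (-2, 8) is absent (z outside [0.5, 4.5]); Merging all regions: only that combined region is present, so the union is just that shape — area = 53.40 mm². So its area = 53.40 mm². Layer 31 is larger (137.40 vs 53.40 mm²).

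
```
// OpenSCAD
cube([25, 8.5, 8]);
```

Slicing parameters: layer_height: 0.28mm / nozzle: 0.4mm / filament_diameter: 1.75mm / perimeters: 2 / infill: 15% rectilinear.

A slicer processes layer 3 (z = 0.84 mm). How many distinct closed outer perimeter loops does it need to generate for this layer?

At z = 0.84 mm: the cube is present — its section is the full 25×8.5 rectangle. The result has 1 disconnected region.

1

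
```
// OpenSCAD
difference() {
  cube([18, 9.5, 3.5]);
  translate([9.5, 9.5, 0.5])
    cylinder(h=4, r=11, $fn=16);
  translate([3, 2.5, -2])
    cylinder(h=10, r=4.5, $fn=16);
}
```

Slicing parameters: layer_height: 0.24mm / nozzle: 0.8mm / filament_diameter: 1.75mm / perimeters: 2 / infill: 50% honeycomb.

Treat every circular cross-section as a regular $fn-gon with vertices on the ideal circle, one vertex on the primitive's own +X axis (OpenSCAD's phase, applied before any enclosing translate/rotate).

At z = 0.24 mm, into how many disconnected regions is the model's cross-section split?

1

At z = 0.24 mm: the cube (footprint 18×9.5) is included at this height; the cylinder at (9.5, 9.5) is absent (z outside [0.5, 4.5]); the cylinder at (3, 2.5): section is a regular 16-gon, circumradius r=4.5; Taking the first minus the rest: starting from the 18×9.5 cube, the r=4.5 cylinder at (3, 2.5) partially overlaps it — only the 45.71 mm² overlap (of its 61.99 mm²) is removed, clipping the outline — 1 connected region. The result has 1 disconnected region.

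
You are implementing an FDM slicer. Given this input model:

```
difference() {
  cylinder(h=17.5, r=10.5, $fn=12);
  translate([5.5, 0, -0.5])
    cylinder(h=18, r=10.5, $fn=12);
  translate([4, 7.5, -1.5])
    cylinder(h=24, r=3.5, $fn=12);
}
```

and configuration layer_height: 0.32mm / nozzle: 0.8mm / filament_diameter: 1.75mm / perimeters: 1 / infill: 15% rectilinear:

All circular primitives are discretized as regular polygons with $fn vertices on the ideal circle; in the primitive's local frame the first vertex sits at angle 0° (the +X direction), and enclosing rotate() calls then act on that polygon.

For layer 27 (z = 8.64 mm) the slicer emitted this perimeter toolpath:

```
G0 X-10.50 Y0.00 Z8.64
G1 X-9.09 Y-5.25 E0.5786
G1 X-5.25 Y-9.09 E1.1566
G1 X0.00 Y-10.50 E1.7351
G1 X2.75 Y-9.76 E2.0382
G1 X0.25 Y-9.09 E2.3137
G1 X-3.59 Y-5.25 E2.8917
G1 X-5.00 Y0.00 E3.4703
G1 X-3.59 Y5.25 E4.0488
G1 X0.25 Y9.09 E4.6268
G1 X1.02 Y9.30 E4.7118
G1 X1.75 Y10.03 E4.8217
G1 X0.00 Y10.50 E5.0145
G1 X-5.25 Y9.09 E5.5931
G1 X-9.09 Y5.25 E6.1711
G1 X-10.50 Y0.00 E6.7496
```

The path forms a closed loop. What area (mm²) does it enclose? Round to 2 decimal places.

110.97 mm²

Apply the shoelace formula to the sequence of (X, Y) vertices; enclosed area = 110.97 mm².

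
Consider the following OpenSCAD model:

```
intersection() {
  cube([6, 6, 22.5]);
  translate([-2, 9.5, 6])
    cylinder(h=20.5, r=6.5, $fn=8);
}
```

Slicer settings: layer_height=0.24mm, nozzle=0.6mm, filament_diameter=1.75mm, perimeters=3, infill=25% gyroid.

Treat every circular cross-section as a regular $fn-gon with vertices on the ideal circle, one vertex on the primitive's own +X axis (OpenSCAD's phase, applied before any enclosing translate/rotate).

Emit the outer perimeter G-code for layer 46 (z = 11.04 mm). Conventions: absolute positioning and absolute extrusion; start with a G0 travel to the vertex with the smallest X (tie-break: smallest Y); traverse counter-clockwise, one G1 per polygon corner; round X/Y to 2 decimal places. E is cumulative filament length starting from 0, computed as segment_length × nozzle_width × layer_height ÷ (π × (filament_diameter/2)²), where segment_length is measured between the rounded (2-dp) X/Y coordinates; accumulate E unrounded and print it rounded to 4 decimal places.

At z = 11.04 mm: the cube is present — its section is the full 6×6 rectangle; the cylinder at (-2, 9.5): section is a regular 8-gon, circumradius r=6.5; Keeping only the common overlap: the r=6.5 cylinder at (-2, 9.5) partially overlaps the 6×6 cube; clipping to the common part keeps 4.49 mm² — 1 connected region. The outline is a single polygon with 4 vertices. Extrusion per mm of travel: 0.6 × 0.24 / (π × 0.875²) = 0.059868. Accumulating E over each segment gives final E = 0.5520.

G0 X0.00 Y3.83 Z11.04
G1 X2.60 Y4.90 E0.1683
G1 X3.05 Y6.00 E0.2395
G1 X0.00 Y6.00 E0.4221
G1 X0.00 Y3.83 E0.5520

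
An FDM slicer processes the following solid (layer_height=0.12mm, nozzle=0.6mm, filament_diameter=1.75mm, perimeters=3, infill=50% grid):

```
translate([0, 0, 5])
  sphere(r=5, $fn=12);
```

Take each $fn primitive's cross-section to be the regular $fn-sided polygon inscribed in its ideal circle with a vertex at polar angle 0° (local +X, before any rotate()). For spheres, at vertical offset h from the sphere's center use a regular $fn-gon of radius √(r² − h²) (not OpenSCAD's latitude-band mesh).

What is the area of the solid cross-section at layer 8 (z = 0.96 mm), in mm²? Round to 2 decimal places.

At z = 0.96 mm: the sphere: section is a regular 12-gon, circumradius = √(r²−h²) = √(5²−4.04²) = 2.946 (area = (12/2)·2.946²·sin(360°/12) = 26.04 mm²). Overall, the cross-section is a single solid region. Net area = 26.04 mm².

26.04 mm²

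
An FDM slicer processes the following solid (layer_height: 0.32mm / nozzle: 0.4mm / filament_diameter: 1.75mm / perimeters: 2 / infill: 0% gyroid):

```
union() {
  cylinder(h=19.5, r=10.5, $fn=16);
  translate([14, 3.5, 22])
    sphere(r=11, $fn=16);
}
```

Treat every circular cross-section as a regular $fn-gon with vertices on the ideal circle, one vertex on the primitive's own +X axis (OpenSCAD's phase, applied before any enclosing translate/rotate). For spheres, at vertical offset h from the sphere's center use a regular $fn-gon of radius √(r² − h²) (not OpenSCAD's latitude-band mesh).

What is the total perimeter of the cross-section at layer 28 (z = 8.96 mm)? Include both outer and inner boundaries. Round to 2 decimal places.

65.55 mm

At z = 8.96 mm: the cylinder: section is a regular 16-gon, circumradius r=10.5 (perimeter = 2·16·10.500·sin(180°/16) = 65.55 mm); the sphere at (14, 3.5) does not reach this height (|z−center|=13.040 > r=11); Merging all regions: only the r=10.5 cylinder is present, so the union is just that shape — boundary = 65.55 mm. Overall, the cross-section is a single solid region. Total boundary length (outer) = 65.55 mm.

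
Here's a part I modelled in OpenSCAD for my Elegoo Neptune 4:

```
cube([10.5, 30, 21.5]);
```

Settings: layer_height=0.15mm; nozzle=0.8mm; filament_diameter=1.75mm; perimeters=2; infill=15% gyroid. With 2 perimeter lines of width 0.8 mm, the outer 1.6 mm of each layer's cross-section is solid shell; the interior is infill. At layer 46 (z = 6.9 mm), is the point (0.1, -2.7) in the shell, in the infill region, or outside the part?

outside

At z = 6.9 mm: the cube (footprint 10.5×30) is included at this height. Overall, the cross-section is a single solid region. The nearest boundary edge runs (0.00, 0.00)→(10.50, 0.00); distance from the point to it = 2.70 mm. The point is not inside any of the regions above, so it lies outside the cross-section (2.70 mm from the nearest boundary).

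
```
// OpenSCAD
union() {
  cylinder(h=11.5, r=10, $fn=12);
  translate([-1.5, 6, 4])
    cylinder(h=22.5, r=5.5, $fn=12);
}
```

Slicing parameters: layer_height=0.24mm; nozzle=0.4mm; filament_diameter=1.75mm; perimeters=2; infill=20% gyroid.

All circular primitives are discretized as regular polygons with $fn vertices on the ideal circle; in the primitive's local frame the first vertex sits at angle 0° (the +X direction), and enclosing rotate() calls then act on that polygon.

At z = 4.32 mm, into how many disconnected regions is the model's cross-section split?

1

At z = 4.32 mm: the r=10 cylinder contributes a regular 12-gon of circumradius 10; the cylinder at (-1.5, 6): section is a regular 12-gon, circumradius r=5.5; Taking the union: the regions partially overlap (shared area 77.81 mm²), so overlapping operands fuse into one piece — 1 connected region. The result has 1 disconnected region.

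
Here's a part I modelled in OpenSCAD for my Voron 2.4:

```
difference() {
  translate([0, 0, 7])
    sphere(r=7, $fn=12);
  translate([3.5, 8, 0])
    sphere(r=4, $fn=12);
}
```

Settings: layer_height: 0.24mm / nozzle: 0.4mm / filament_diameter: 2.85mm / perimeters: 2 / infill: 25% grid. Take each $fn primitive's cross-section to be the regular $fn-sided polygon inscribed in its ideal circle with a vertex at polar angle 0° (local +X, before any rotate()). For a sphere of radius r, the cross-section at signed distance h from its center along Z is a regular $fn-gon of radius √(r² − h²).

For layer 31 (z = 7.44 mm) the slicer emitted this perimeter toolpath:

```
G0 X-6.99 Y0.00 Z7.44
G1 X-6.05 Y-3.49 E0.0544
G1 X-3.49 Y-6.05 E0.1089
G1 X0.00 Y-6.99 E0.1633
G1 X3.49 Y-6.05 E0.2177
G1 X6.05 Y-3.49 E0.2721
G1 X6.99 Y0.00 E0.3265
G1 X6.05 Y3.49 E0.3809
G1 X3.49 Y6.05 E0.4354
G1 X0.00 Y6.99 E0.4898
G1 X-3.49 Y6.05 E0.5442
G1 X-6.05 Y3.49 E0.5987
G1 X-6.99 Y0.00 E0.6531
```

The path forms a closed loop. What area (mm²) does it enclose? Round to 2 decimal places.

146.43 mm²

Apply the shoelace formula to the sequence of (X, Y) vertices; enclosed area = 146.43 mm².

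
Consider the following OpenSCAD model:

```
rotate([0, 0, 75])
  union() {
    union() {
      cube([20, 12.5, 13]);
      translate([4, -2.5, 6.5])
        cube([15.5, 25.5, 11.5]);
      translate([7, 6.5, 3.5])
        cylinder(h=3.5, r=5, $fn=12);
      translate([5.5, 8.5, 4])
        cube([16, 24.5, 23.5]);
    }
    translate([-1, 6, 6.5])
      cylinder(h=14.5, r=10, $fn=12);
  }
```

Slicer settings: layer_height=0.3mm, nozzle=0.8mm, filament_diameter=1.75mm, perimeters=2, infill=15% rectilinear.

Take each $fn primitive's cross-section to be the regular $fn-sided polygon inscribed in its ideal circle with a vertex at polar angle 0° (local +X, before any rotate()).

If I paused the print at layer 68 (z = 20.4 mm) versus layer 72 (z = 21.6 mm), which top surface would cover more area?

layer 68 (z = 20.4 mm)

Layer 68 (z = 20.4): the cube is not intersected at this z (z outside [0, 13]); the cube at (4, -2.5) is absent (z outside [6.5, 18]); the cylinder at (7, 6.5) is absent (z outside [3.5, 7]); the cube at (5.5, 8.5) (footprint 16×24.5) is included at this height (area 392.00 mm²); Taking the union: only the 16×24.5 cube at (5.5, 8.5) is present, so the union is just that shape — area = 392.00 mm²; the cylinder at (-1, 6): section is a regular 12-gon, circumradius r=10 (area = (12/2)·10.000²·sin(360°/12) = 300.00 mm²); Merging all regions: the regions partially overlap — summed areas 692.00 mm² minus the doubly-counted overlap 8.57 mm² gives 683.43 mm² — area = 683.43 mm²; (whole slice rotated 75° about Z — lengths, areas and connectivity unchanged). So its area = 683.43 mm². Layer 72 (z = 21.6): the cube does not reach this height (z outside [0, 13]); the cube at (4, -2.5) is absent (z outside [6.5, 18]); the cylinder at (7, 6.5) is absent (z outside [3.5, 7]); the cube at (5.5, 8.5) is present — its section is the full 16×24.5 rectangle (area 392.00 mm²); Taking the union: only the 16×24.5 cube at (5.5, 8.5) is present, so the union is just that shape — area = 392.00 mm²; the cylinder at (-1, 6) does not reach this height (z outside [6.5, 21]); Taking the union: only the result so far is present, so the union is just that shape — area = 392.00 mm²; (rotated 75° about Z; rotation is an isometry so areas/perimeters/island counts are preserved). So its area = 392.00 mm². Layer 68 is larger (683.43 vs 392.00 mm²).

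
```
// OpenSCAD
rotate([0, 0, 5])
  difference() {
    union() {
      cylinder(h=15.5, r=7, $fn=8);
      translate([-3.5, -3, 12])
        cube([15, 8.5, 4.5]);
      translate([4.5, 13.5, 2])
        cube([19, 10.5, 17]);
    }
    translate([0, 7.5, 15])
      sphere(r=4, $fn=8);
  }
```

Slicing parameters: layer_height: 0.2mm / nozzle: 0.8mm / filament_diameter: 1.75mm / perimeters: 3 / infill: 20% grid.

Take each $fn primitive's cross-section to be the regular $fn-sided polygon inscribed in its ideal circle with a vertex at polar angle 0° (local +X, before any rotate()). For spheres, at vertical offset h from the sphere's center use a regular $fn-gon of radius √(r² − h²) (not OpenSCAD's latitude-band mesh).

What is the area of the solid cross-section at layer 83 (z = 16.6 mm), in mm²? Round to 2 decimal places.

At z = 16.6 mm: the cylinder does not reach this height (z outside [0, 15.5]); the cube at (-3.5, -3) is not intersected at this z (z outside [12, 16.5]); the cube at (4.5, 13.5) is present — its section is the full 19×10.5 rectangle (area 199.50 mm²); Merging all regions: only the 19×10.5 cube at (4.5, 13.5) is present, so the union is just that shape — area = 199.50 mm²; the r=4 sphere at (0, 7.5) slices to a regular 8-gon of circumradius 3.666 (√(r²−h²) with h=1.6 from center) (area = (8/2)·3.666²·sin(360°/8) = 38.01 mm²); Subtracting the remaining from the first: starting from that combined region (199.50 mm²), the r=4 sphere at (0, 7.5) misses the remaining region (no effect) — area = 199.50 mm²; (whole slice rotated 5° about Z — lengths, areas and connectivity unchanged). Overall, the cross-section is a single solid region. Net area = 199.50 mm².

199.50 mm²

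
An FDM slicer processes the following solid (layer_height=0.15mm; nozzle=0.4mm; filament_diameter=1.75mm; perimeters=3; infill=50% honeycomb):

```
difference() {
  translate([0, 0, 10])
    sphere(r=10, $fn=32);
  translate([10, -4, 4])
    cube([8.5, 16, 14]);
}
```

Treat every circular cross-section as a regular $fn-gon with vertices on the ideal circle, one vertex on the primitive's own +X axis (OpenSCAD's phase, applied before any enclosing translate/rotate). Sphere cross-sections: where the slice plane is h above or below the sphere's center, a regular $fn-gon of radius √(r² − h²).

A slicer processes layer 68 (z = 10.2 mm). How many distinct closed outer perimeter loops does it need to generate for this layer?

At z = 10.2 mm: the r=10 sphere slices to a regular 32-gon of circumradius 9.998 (√(r²−h²) with h=0.2 from center); the cube at (10, -4) is present — its section is the full 8.5×16 rectangle; After the difference (first − rest): starting from the r=10 sphere, the 8.5×16 cube at (10, -4) misses the remaining region (no effect) — 1 connected region. The result has 1 disconnected region.

1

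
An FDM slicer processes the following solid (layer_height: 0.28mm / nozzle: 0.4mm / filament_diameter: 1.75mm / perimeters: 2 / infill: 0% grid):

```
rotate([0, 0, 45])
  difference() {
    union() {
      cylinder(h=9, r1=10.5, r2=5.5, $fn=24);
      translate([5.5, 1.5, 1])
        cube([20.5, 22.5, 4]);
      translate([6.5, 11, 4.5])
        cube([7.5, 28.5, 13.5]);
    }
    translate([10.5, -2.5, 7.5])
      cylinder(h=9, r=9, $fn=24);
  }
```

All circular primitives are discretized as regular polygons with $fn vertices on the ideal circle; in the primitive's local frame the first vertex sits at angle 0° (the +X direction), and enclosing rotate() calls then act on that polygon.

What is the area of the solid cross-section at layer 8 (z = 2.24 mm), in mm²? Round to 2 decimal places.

At z = 2.24 mm: the cone (r1=10.5→r2=5.5) has section circumradius 9.256 here — a regular 24-gon (area = (24/2)·9.256²·sin(360°/24) = 266.06 mm²); the cube at (5.5, 1.5) is present — its section is the full 20.5×22.5 rectangle (area 461.25 mm²); the cube at (6.5, 11) is absent (z outside [4.5, 18]); Taking the union: the regions partially overlap — summed areas 727.31 mm² minus the doubly-counted overlap 13.61 mm² gives 713.70 mm² — area = 713.70 mm²; the cylinder at (10.5, -2.5) is absent (z outside [7.5, 16.5]); Subtracting the remaining from the first: none of the subtracted shapes is present at this height, so that combined region is unchanged — area = 713.70 mm²; (whole slice rotated 45° about Z — lengths, areas and connectivity unchanged). Overall, the cross-section is a single solid region. Net area = 713.70 mm².

713.70 mm²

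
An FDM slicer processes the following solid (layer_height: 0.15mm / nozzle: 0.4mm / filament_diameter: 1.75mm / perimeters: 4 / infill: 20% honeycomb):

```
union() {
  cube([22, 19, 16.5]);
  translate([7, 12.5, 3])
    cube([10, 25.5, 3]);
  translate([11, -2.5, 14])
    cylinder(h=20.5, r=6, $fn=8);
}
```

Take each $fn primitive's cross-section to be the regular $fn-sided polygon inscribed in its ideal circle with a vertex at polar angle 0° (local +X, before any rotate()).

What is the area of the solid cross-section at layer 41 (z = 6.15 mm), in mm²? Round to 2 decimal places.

At z = 6.15 mm: the cube is present — its section is the full 22×19 rectangle (area 418.00 mm²); the cube at (7, 12.5) is absent (z outside [3, 6]); the cylinder at (11, -2.5) is absent (z outside [14, 34.5]); Combining (union): only the 22×19 cube is present, so the union is just that shape — area = 418.00 mm². Overall, the cross-section is a single solid region. Net area = 418.00 mm².

418.00 mm²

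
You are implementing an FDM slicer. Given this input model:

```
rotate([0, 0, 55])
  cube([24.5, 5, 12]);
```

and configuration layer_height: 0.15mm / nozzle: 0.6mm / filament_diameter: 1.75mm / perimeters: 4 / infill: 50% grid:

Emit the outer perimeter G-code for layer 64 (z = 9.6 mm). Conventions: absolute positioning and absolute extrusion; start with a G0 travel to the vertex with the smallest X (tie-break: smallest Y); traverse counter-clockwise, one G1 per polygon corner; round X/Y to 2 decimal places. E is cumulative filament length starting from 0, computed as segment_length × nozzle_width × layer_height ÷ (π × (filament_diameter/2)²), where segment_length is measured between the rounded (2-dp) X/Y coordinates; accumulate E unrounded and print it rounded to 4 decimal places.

At z = 9.6 mm: the cube is present — its section is the full 24.5×5 rectangle; (rotated 55° about Z; rotation is an isometry so areas/perimeters/island counts are preserved). The outline is a single polygon with 4 vertices. Extrusion per mm of travel: 0.6 × 0.15 / (π × 0.875²) = 0.037418. Accumulating E over each segment gives final E = 2.2078.

G0 X-4.10 Y2.87 Z9.60
G1 X0.00 Y0.00 E0.1873
G1 X14.05 Y20.07 E1.1040
G1 X9.96 Y22.94 E1.2909
G1 X-4.10 Y2.87 E2.2078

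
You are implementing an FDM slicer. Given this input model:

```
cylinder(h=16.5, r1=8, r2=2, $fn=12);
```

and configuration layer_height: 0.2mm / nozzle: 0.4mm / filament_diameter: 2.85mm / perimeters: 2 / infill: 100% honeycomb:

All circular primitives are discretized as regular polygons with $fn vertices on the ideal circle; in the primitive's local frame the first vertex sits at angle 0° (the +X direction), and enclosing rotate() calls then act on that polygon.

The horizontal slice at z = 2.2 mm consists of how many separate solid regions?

At z = 2.2 mm: the cone (r1=8→r2=2) has section circumradius 7.200 here — a regular 12-gon. The result has 1 disconnected region.

1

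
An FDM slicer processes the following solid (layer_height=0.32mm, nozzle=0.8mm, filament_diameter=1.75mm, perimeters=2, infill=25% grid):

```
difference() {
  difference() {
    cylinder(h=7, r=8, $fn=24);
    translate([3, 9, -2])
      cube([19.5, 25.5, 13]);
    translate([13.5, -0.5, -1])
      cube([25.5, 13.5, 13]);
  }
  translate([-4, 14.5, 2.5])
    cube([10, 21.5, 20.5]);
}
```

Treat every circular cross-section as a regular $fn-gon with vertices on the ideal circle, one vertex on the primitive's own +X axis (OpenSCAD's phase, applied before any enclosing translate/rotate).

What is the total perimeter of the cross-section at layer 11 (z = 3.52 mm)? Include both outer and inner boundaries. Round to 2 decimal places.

50.12 mm

At z = 3.52 mm: the cylinder: section is a regular 24-gon, circumradius r=8 (perimeter = 2·24·8.000·sin(180°/24) = 50.12 mm); the 19.5×25.5 cube at (3, 9) contributes its full rectangle (perimeter 90.00 mm); the cube at (13.5, -0.5) is present — its section is the full 25.5×13.5 rectangle (perimeter 78.00 mm); Taking the first minus the rest: starting from the r=8 cylinder, the 19.5×25.5 cube at (3, 9) misses the remaining region (no effect); the 25.5×13.5 cube at (13.5, -0.5) misses the remaining region (no effect) — boundary = 50.12 mm; the cube at (-4, 14.5) (footprint 10×21.5) is included at this height (perimeter 63.00 mm); Subtracting the remaining from the first: starting from that combined region, the 10×21.5 cube at (-4, 14.5) misses the remaining region (no effect) — boundary = 50.12 mm. Overall, the cross-section is a single solid region. Total boundary length (outer) = 50.12 mm.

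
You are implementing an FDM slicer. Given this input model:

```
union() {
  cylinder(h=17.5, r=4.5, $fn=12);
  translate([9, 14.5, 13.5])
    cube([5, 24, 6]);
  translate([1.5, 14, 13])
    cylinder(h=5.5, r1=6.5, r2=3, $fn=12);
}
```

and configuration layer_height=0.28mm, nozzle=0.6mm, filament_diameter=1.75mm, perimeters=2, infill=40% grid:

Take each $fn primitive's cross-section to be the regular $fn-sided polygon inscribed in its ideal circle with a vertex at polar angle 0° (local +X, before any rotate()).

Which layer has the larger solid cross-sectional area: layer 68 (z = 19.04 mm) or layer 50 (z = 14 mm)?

Layer 68 (z = 19.04): the cylinder is not intersected at this z (z outside [0, 17.5]); the cube at (9, 14.5) (footprint 5×24) is included at this height (area 120.00 mm²); the cone at (1.5, 14) is not intersected at this z (z outside [13, 18.5]); Taking the union: only the 5×24 cube at (9, 14.5) is present, so the union is just that shape — area = 120.00 mm². So its area = 120.00 mm². Layer 50 (z = 14): the cylinder: section is a regular 12-gon, circumradius r=4.5 (area = (12/2)·4.500²·sin(360°/12) = 60.75 mm²); the cube at (9, 14.5) is present — its section is the full 5×24 rectangle (area 120.00 mm²); the cone at (1.5, 14): at t=0.182 of its height the radius interpolates to r₁+(r₂−r₁)t = 5.864, giving a regular 12-gon of that circumradius (area = (12/2)·5.864²·sin(360°/12) = 103.15 mm²); Merging all regions: the 3 present regions are separate (no shared area or edge), so areas and boundary lengths simply add and each stays a separate island — area = 283.90 mm². So its area = 283.90 mm². Layer 50 is larger (283.90 vs 120.00 mm²).

layer 50 (z = 14 mm)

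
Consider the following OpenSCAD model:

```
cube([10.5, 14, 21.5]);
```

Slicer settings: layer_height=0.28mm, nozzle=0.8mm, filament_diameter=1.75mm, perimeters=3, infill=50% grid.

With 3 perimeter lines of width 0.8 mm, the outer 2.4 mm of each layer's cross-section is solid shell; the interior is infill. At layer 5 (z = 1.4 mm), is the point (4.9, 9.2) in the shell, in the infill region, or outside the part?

At z = 1.4 mm: the 10.5×14 cube contributes its full rectangle. Overall, the cross-section is a single solid region. The nearest boundary edge runs (10.50, 14.00)→(0.00, 14.00); distance from the point to it = 4.80 mm. The point is inside the cross-section and 4.80 mm from the nearest boundary — more than the 2.4 mm shell width (3 × 0.8), so it's in the infill interior.

infill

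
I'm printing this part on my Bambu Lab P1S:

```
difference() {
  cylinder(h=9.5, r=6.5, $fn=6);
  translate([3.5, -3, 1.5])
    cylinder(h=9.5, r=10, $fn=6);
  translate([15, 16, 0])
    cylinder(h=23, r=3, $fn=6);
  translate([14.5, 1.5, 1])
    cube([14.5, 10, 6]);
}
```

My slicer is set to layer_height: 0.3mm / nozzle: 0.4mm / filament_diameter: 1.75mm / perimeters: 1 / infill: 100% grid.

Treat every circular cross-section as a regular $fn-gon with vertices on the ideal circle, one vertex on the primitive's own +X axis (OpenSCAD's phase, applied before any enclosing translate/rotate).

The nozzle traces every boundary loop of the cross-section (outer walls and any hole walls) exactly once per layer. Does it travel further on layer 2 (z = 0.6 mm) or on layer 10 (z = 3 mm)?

layer 2 (z = 0.6 mm)

Layer 2 (z = 0.6): the r=6.5 cylinder gives a regular 6-gon of circumradius 6.5 (constant along its height) (perimeter = 2·6·6.500·sin(180°/6) = 39.00 mm); the cylinder at (3.5, -3) does not reach this height (z outside [1.5, 11]); the r=3 cylinder at (15, 16) contributes a regular 6-gon of circumradius 3 (perimeter = 2·6·3.000·sin(180°/6) = 18.00 mm); the cube at (14.5, 1.5) is not intersected at this z (z outside [1, 7]); Subtracting the remaining from the first: starting from the r=6.5 cylinder, the r=3 cylinder at (15, 16) misses the remaining region (no effect) — boundary = 39.00 mm. So its perimeter = 39.00 mm. Layer 10 (z = 3): the r=6.5 cylinder contributes a regular 6-gon of circumradius 6.5 (perimeter = 2·6·6.500·sin(180°/6) = 39.00 mm); the r=10 cylinder at (3.5, -3) contributes a regular 6-gon of circumradius 10 (perimeter = 2·6·10.000·sin(180°/6) = 60.00 mm); the r=3 cylinder at (15, 16) contributes a regular 6-gon of circumradius 3 (perimeter = 2·6·3.000·sin(180°/6) = 18.00 mm); the cube at (14.5, 1.5) is present — its section is the full 14.5×10 rectangle (perimeter 49.00 mm); Subtracting the remaining from the first: starting from the r=6.5 cylinder, the r=10 cylinder at (3.5, -3) partially overlaps it — only the 98.72 mm² overlap (of its 259.81 mm²) is removed, clipping the outline; the r=3 cylinder at (15, 16) misses the remaining region (no effect); the 14.5×10 cube at (14.5, 1.5) misses the remaining region (no effect) — boundary = 18.20 mm. So its perimeter = 18.20 mm. Layer 2 is larger (39.00 vs 18.20 mm).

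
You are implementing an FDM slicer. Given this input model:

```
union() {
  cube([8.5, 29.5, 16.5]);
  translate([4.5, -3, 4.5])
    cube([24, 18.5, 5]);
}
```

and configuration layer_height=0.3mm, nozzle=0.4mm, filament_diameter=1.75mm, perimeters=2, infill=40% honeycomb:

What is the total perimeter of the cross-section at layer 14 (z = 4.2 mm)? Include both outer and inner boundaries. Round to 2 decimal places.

At z = 4.2 mm: the cube (footprint 8.5×29.5) is included at this height (perimeter 76.00 mm); the cube at (4.5, -3) is not intersected at this z (z outside [4.5, 9.5]); Merging all regions: only the 8.5×29.5 cube is present, so the union is just that shape — boundary = 76.00 mm. Overall, the cross-section is a single solid region. Total boundary length (outer) = 76.00 mm.

76.00 mm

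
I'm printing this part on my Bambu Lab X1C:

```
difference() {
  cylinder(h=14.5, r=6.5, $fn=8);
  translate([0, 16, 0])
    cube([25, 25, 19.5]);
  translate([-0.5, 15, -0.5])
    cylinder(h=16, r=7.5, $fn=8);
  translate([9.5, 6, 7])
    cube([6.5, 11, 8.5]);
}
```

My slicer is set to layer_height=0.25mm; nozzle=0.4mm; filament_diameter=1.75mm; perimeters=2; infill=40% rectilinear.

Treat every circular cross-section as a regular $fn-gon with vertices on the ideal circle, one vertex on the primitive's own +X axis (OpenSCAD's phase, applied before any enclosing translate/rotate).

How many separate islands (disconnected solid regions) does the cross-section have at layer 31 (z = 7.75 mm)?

1

At z = 7.75 mm: the r=6.5 cylinder gives a regular 8-gon of circumradius 6.5 (constant along its height); the cube at (0, 16) (footprint 25×25) is included at this height; the cylinder at (-0.5, 15): section is a regular 8-gon, circumradius r=7.5; the 6.5×11 cube at (9.5, 6) contributes its full rectangle; Taking the first minus the rest: starting from the r=6.5 cylinder, the 25×25 cube at (0, 16) misses the remaining region (no effect); the r=7.5 cylinder at (-0.5, 15) misses the remaining region (no effect); the 6.5×11 cube at (9.5, 6) misses the remaining region (no effect) — 1 connected region. Overall, the cross-section is a single solid region. Island count = 1.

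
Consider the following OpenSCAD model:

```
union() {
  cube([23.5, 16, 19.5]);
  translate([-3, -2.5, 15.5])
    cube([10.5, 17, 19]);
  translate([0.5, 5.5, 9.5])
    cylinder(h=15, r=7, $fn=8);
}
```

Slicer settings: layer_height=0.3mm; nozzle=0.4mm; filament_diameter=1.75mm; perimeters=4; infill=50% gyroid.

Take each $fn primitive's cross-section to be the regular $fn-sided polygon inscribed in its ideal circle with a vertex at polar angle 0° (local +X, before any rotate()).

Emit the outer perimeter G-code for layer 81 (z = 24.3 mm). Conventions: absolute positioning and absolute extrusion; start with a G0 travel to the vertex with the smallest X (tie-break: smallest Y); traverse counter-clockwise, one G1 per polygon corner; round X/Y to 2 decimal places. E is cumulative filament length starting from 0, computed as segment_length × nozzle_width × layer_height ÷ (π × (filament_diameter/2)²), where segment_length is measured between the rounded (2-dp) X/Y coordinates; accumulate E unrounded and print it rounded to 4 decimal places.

At z = 24.3 mm: the cube is not intersected at this z (z outside [0, 19.5]); the cube at (-3, -2.5) (footprint 10.5×17) is included at this height; the r=7 cylinder at (0.5, 5.5) contributes a regular 8-gon of circumradius 7; Merging all regions: the regions partially overlap (shared area 113.22 mm²), so overlapping operands fuse into one piece — 1 connected region. The outline is a single polygon with 9 vertices. Extrusion per mm of travel: 0.4 × 0.3 / (π × 0.875²) = 0.049890. Accumulating E over each segment gives final E = 2.8814.

G0 X-6.50 Y5.50 Z24.30
G1 X-4.45 Y0.55 E0.2673
G1 X-3.00 Y-0.05 E0.3456
G1 X-3.00 Y-2.50 E0.4678
G1 X7.50 Y-2.50 E0.9917
G1 X7.50 Y14.50 E1.8398
G1 X-3.00 Y14.50 E2.3636
G1 X-3.00 Y11.05 E2.5358
G1 X-4.45 Y10.45 E2.6141
G1 X-6.50 Y5.50 E2.8814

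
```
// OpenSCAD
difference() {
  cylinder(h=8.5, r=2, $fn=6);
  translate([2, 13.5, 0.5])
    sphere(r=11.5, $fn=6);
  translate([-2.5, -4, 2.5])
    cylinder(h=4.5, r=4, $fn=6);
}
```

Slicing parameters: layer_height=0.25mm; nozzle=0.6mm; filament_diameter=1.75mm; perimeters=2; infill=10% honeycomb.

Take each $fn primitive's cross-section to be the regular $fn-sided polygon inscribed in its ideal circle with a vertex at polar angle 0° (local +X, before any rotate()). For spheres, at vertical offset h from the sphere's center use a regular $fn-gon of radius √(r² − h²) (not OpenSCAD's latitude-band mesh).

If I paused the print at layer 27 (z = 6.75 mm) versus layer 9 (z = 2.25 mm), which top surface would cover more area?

Layer 27 (z = 6.75): the cylinder: section is a regular 6-gon, circumradius r=2 (area = (6/2)·2.000²·sin(360°/6) = 10.39 mm²); the r=11.5 sphere at (2, 13.5) slices to a regular 6-gon of circumradius 9.653 (√(r²−h²) with h=6.25 from center) (area = (6/2)·9.653²·sin(360°/6) = 242.11 mm²); the cylinder at (-2.5, -4): section is a regular 6-gon, circumradius r=4 (area = (6/2)·4.000²·sin(360°/6) = 41.57 mm²); After the difference (first − rest): starting from the r=2 cylinder (10.39 mm²), the r=11.5 sphere at (2, 13.5) misses the remaining region (no effect); the r=4 cylinder at (-2.5, -4) partially overlaps it — only the 1.42 mm² overlap (of its 41.57 mm²) is removed, clipping the outline — area = 8.97 mm². So its area = 8.97 mm². Layer 9 (z = 2.25): the r=2 cylinder gives a regular 6-gon of circumradius 2 (constant along its height) (area = (6/2)·2.000²·sin(360°/6) = 10.39 mm²); the sphere at (2, 13.5): section is a regular 6-gon, circumradius = √(r²−h²) = √(11.5²−1.75²) = 11.366 (area = (6/2)·11.366²·sin(360°/6) = 335.64 mm²); the cylinder at (-2.5, -4) does not reach this height (z outside [2.5, 7]); Subtracting the remaining from the first: starting from the r=2 cylinder (10.39 mm²), the r=11.5 sphere at (2, 13.5) misses the remaining region (no effect) — area = 10.39 mm². So its area = 10.39 mm². Layer 9 is larger (10.39 vs 8.97 mm²).

layer 9 (z = 2.25 mm)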